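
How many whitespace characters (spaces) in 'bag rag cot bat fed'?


\s matches whitespace characters (spaces, tabs, etc.).
Text: 'bag rag cot bat fed'
This text has 5 words separated by spaces.
Number of spaces = number of words - 1 = 5 - 1 = 4

4


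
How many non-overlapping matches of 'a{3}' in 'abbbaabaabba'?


Pattern 'a{3}' matches exactly 3 consecutive a's (greedy, non-overlapping).
String: 'abbbaabaabba'
Scanning for runs of a's:
  Run at pos 0: 'a' (length 1) -> 0 match(es)
  Run at pos 4: 'aa' (length 2) -> 0 match(es)
  Run at pos 7: 'aa' (length 2) -> 0 match(es)
  Run at pos 11: 'a' (length 1) -> 0 match(es)
Matches found: []
Total: 0

0


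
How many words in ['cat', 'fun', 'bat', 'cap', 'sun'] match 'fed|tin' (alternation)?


Alternation 'fed|tin' matches either 'fed' or 'tin'.
Checking each word:
  'cat' -> no
  'fun' -> no
  'bat' -> no
  'cap' -> no
  'sun' -> no
Matches: []
Count: 0

0


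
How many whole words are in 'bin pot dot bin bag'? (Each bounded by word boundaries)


Word boundaries (\b) mark the start/end of each word.
Text: 'bin pot dot bin bag'
Splitting by whitespace:
  Word 1: 'bin'
  Word 2: 'pot'
  Word 3: 'dot'
  Word 4: 'bin'
  Word 5: 'bag'
Total whole words: 5

5


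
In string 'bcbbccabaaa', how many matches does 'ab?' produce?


Pattern 'ab?' matches 'a' optionally followed by 'b'.
String: 'bcbbccabaaa'
Scanning left to right for 'a' then checking next char:
  Match 1: 'ab' (a followed by b)
  Match 2: 'a' (a not followed by b)
  Match 3: 'a' (a not followed by b)
  Match 4: 'a' (a not followed by b)
Total matches: 4

4


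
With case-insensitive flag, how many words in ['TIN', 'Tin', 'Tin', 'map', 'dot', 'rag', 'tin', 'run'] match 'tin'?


Case-insensitive matching: compare each word's lowercase form to 'tin'.
  'TIN' -> lower='tin' -> MATCH
  'Tin' -> lower='tin' -> MATCH
  'Tin' -> lower='tin' -> MATCH
  'map' -> lower='map' -> no
  'dot' -> lower='dot' -> no
  'rag' -> lower='rag' -> no
  'tin' -> lower='tin' -> MATCH
  'run' -> lower='run' -> no
Matches: ['TIN', 'Tin', 'Tin', 'tin']
Count: 4

4


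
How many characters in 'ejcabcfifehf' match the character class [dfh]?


Character class [dfh] matches any of: {d, f, h}
Scanning string 'ejcabcfifehf' character by character:
  pos 0: 'e' -> no
  pos 1: 'j' -> no
  pos 2: 'c' -> no
  pos 3: 'a' -> no
  pos 4: 'b' -> no
  pos 5: 'c' -> no
  pos 6: 'f' -> MATCH
  pos 7: 'i' -> no
  pos 8: 'f' -> MATCH
  pos 9: 'e' -> no
  pos 10: 'h' -> MATCH
  pos 11: 'f' -> MATCH
Total matches: 4

4


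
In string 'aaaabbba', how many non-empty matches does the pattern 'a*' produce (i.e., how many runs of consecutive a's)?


Pattern 'a*' matches zero or more a's. We want non-empty runs of consecutive a's.
String: 'aaaabbba'
Walking through the string to find runs of a's:
  Run 1: positions 0-3 -> 'aaaa'
  Run 2: positions 7-7 -> 'a'
Non-empty runs found: ['aaaa', 'a']
Count: 2

2


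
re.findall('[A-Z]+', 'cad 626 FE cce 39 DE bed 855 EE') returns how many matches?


Pattern '[A-Z]+' finds one or more uppercase letters.
Text: 'cad 626 FE cce 39 DE bed 855 EE'
Scanning for matches:
  Match 1: 'FE'
  Match 2: 'DE'
  Match 3: 'EE'
Total matches: 3

3


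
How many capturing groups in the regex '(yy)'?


To count capturing groups, count each '(' that starts a group.
Pattern: '(yy)'
Walking through the pattern:
  Position 0: '(' -> group #1
Total capturing groups: 1

1


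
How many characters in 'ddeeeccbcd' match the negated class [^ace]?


Negated class [^ace] matches any char NOT in {a, c, e}
Scanning 'ddeeeccbcd':
  pos 0: 'd' -> MATCH
  pos 1: 'd' -> MATCH
  pos 2: 'e' -> no (excluded)
  pos 3: 'e' -> no (excluded)
  pos 4: 'e' -> no (excluded)
  pos 5: 'c' -> no (excluded)
  pos 6: 'c' -> no (excluded)
  pos 7: 'b' -> MATCH
  pos 8: 'c' -> no (excluded)
  pos 9: 'd' -> MATCH
Total matches: 4

4


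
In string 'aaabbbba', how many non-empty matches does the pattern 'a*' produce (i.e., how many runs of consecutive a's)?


Pattern 'a*' matches zero or more a's. We want non-empty runs of consecutive a's.
String: 'aaabbbba'
Walking through the string to find runs of a's:
  Run 1: positions 0-2 -> 'aaa'
  Run 2: positions 7-7 -> 'a'
Non-empty runs found: ['aaa', 'a']
Count: 2

2


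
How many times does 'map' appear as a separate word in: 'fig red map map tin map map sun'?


Scanning each word for exact match 'map':
  Word 1: 'fig' -> no
  Word 2: 'red' -> no
  Word 3: 'map' -> MATCH
  Word 4: 'map' -> MATCH
  Word 5: 'tin' -> no
  Word 6: 'map' -> MATCH
  Word 7: 'map' -> MATCH
  Word 8: 'sun' -> no
Total matches: 4

4


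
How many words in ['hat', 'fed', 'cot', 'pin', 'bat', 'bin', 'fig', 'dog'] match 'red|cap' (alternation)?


Alternation 'red|cap' matches either 'red' or 'cap'.
Checking each word:
  'hat' -> no
  'fed' -> no
  'cot' -> no
  'pin' -> no
  'bat' -> no
  'bin' -> no
  'fig' -> no
  'dog' -> no
Matches: []
Count: 0

0


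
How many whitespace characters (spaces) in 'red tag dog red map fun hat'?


\s matches whitespace characters (spaces, tabs, etc.).
Text: 'red tag dog red map fun hat'
This text has 7 words separated by spaces.
Number of spaces = number of words - 1 = 7 - 1 = 6

6


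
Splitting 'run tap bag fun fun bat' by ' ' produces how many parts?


Splitting by ' ' breaks the string at each occurrence of the separator.
Text: 'run tap bag fun fun bat'
Parts after split:
  Part 1: 'run'
  Part 2: 'tap'
  Part 3: 'bag'
  Part 4: 'fun'
  Part 5: 'fun'
  Part 6: 'bat'
Total parts: 6

6


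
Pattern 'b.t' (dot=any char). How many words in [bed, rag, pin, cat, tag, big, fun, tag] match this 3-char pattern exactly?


Pattern 'b.t' means: starts with 'b', any single char, ends with 't'.
Checking each word (must be exactly 3 chars):
  'bed' (len=3): no
  'rag' (len=3): no
  'pin' (len=3): no
  'cat' (len=3): no
  'tag' (len=3): no
  'big' (len=3): no
  'fun' (len=3): no
  'tag' (len=3): no
Matching words: []
Total: 0

0


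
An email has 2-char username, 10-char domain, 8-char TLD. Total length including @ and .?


An email address has format: username@domain.tld
Username length: 2
'@' character: 1
Domain length: 10
'.' character: 1
TLD length: 8
Total = 2 + 1 + 10 + 1 + 8 = 22

22


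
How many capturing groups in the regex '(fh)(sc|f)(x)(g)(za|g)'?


To count capturing groups, count each '(' that starts a group.
Pattern: '(fh)(sc|f)(x)(g)(za|g)'
Walking through the pattern:
  Position 0: '(' -> group #1
  Position 4: '(' -> group #2
  Position 10: '(' -> group #3
  Position 13: '(' -> group #4
  Position 16: '(' -> group #5
Total capturing groups: 5

5


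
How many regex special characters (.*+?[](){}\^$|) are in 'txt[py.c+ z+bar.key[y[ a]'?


Regex special characters are: . * + ? [ ] ( ) { } \ ^ $ |
Scanning 'txt[py.c+ z+bar.key[y[ a]':
  pos 3: '[' -> SPECIAL
  pos 6: '.' -> SPECIAL
  pos 8: '+' -> SPECIAL
  pos 11: '+' -> SPECIAL
  pos 15: '.' -> SPECIAL
  pos 19: '[' -> SPECIAL
  pos 21: '[' -> SPECIAL
  pos 24: ']' -> SPECIAL
Special chars found: ['[', '.', '+', '+', '.', '[', '[', ']']
Total: 8

8


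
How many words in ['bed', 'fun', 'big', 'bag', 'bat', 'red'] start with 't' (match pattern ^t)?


Pattern ^t anchors to start of word. Check which words begin with 't':
  'bed' -> no
  'fun' -> no
  'big' -> no
  'bag' -> no
  'bat' -> no
  'red' -> no
Matching words: []
Count: 0

0


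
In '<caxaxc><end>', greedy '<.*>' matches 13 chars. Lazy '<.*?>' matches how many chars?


Greedy '<.*>' tries to match as MUCH as possible.
Lazy '<.*?>' tries to match as LITTLE as possible.

String: '<caxaxc><end>'
Greedy '<.*>' starts at first '<' and extends to the LAST '>': '<caxaxc><end>' (13 chars)
Lazy '<.*?>' starts at first '<' and stops at the FIRST '>': '<caxaxc>' (8 chars)

8


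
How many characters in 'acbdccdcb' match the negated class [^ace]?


Negated class [^ace] matches any char NOT in {a, c, e}
Scanning 'acbdccdcb':
  pos 0: 'a' -> no (excluded)
  pos 1: 'c' -> no (excluded)
  pos 2: 'b' -> MATCH
  pos 3: 'd' -> MATCH
  pos 4: 'c' -> no (excluded)
  pos 5: 'c' -> no (excluded)
  pos 6: 'd' -> MATCH
  pos 7: 'c' -> no (excluded)
  pos 8: 'b' -> MATCH
Total matches: 4

4


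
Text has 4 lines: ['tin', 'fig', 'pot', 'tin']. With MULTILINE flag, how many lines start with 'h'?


With MULTILINE flag, ^ matches the start of each line.
Lines: ['tin', 'fig', 'pot', 'tin']
Checking which lines start with 'h':
  Line 1: 'tin' -> no
  Line 2: 'fig' -> no
  Line 3: 'pot' -> no
  Line 4: 'tin' -> no
Matching lines: []
Count: 0

0


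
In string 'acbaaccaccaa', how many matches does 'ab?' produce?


Pattern 'ab?' matches 'a' optionally followed by 'b'.
String: 'acbaaccaccaa'
Scanning left to right for 'a' then checking next char:
  Match 1: 'a' (a not followed by b)
  Match 2: 'a' (a not followed by b)
  Match 3: 'a' (a not followed by b)
  Match 4: 'a' (a not followed by b)
  Match 5: 'a' (a not followed by b)
  Match 6: 'a' (a not followed by b)
Total matches: 6

6


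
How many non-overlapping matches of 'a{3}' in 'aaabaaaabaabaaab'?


Pattern 'a{3}' matches exactly 3 consecutive a's (greedy, non-overlapping).
String: 'aaabaaaabaabaaab'
Scanning for runs of a's:
  Run at pos 0: 'aaa' (length 3) -> 1 match(es)
  Run at pos 4: 'aaaa' (length 4) -> 1 match(es)
  Run at pos 9: 'aa' (length 2) -> 0 match(es)
  Run at pos 12: 'aaa' (length 3) -> 1 match(es)
Matches found: ['aaa', 'aaa', 'aaa']
Total: 3

3


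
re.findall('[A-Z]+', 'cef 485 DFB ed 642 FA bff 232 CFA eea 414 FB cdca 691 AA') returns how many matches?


Pattern '[A-Z]+' finds one or more uppercase letters.
Text: 'cef 485 DFB ed 642 FA bff 232 CFA eea 414 FB cdca 691 AA'
Scanning for matches:
  Match 1: 'DFB'
  Match 2: 'FA'
  Match 3: 'CFA'
  Match 4: 'FB'
  Match 5: 'AA'
Total matches: 5

5


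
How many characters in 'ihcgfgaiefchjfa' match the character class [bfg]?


Character class [bfg] matches any of: {b, f, g}
Scanning string 'ihcgfgaiefchjfa' character by character:
  pos 0: 'i' -> no
  pos 1: 'h' -> no
  pos 2: 'c' -> no
  pos 3: 'g' -> MATCH
  pos 4: 'f' -> MATCH
  pos 5: 'g' -> MATCH
  pos 6: 'a' -> no
  pos 7: 'i' -> no
  pos 8: 'e' -> no
  pos 9: 'f' -> MATCH
  pos 10: 'c' -> no
  pos 11: 'h' -> no
  pos 12: 'j' -> no
  pos 13: 'f' -> MATCH
  pos 14: 'a' -> no
Total matches: 5

5


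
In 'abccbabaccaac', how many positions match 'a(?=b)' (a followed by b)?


Lookahead 'a(?=b)' matches 'a' only when followed by 'b'.
String: 'abccbabaccaac'
Checking each position where char is 'a':
  pos 0: 'a' -> MATCH (next='b')
  pos 5: 'a' -> MATCH (next='b')
  pos 7: 'a' -> no (next='c')
  pos 10: 'a' -> no (next='a')
  pos 11: 'a' -> no (next='c')
Matching positions: [0, 5]
Count: 2

2


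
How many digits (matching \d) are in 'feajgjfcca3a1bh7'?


\d matches any digit 0-9.
Scanning 'feajgjfcca3a1bh7':
  pos 10: '3' -> DIGIT
  pos 12: '1' -> DIGIT
  pos 15: '7' -> DIGIT
Digits found: ['3', '1', '7']
Total: 3

3


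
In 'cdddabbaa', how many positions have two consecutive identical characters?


Looking for consecutive identical characters in 'cdddabbaa':
  pos 0-1: 'c' vs 'd' -> different
  pos 1-2: 'd' vs 'd' -> MATCH ('dd')
  pos 2-3: 'd' vs 'd' -> MATCH ('dd')
  pos 3-4: 'd' vs 'a' -> different
  pos 4-5: 'a' vs 'b' -> different
  pos 5-6: 'b' vs 'b' -> MATCH ('bb')
  pos 6-7: 'b' vs 'a' -> different
  pos 7-8: 'a' vs 'a' -> MATCH ('aa')
Consecutive identical pairs: ['dd', 'dd', 'bb', 'aa']
Count: 4

4


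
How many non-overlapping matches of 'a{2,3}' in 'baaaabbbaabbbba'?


Pattern 'a{2,3}' matches between 2 and 3 consecutive a's (greedy).
String: 'baaaabbbaabbbba'
Finding runs of a's and applying greedy matching:
  Run at pos 1: 'aaaa' (length 4)
  Run at pos 8: 'aa' (length 2)
  Run at pos 14: 'a' (length 1)
Matches: ['aaa', 'aa']
Count: 2

2


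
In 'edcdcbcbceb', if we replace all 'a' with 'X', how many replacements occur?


re.sub('a', 'X', text) replaces every occurrence of 'a' with 'X'.
Text: 'edcdcbcbceb'
Scanning for 'a':
Total replacements: 0

0


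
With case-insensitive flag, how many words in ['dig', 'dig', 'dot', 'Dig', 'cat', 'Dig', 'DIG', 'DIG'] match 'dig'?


Case-insensitive matching: compare each word's lowercase form to 'dig'.
  'dig' -> lower='dig' -> MATCH
  'dig' -> lower='dig' -> MATCH
  'dot' -> lower='dot' -> no
  'Dig' -> lower='dig' -> MATCH
  'cat' -> lower='cat' -> no
  'Dig' -> lower='dig' -> MATCH
  'DIG' -> lower='dig' -> MATCH
  'DIG' -> lower='dig' -> MATCH
Matches: ['dig', 'dig', 'Dig', 'Dig', 'DIG', 'DIG']
Count: 6

6


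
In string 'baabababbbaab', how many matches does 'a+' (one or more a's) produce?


Pattern 'a+' matches one or more consecutive a's.
String: 'baabababbbaab'
Scanning for runs of a:
  Match 1: 'aa' (length 2)
  Match 2: 'a' (length 1)
  Match 3: 'a' (length 1)
  Match 4: 'aa' (length 2)
Total matches: 4

4


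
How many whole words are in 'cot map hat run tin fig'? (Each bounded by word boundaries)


Word boundaries (\b) mark the start/end of each word.
Text: 'cot map hat run tin fig'
Splitting by whitespace:
  Word 1: 'cot'
  Word 2: 'map'
  Word 3: 'hat'
  Word 4: 'run'
  Word 5: 'tin'
  Word 6: 'fig'
Total whole words: 6

6


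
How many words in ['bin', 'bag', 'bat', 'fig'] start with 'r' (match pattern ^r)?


Pattern ^r anchors to start of word. Check which words begin with 'r':
  'bin' -> no
  'bag' -> no
  'bat' -> no
  'fig' -> no
Matching words: []
Count: 0

0


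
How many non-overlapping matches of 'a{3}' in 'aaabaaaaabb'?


Pattern 'a{3}' matches exactly 3 consecutive a's (greedy, non-overlapping).
String: 'aaabaaaaabb'
Scanning for runs of a's:
  Run at pos 0: 'aaa' (length 3) -> 1 match(es)
  Run at pos 4: 'aaaaa' (length 5) -> 1 match(es)
Matches found: ['aaa', 'aaa']
Total: 2

2


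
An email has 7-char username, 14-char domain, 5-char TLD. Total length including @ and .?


An email address has format: username@domain.tld
Username length: 7
'@' character: 1
Domain length: 14
'.' character: 1
TLD length: 5
Total = 7 + 1 + 14 + 1 + 5 = 28

28


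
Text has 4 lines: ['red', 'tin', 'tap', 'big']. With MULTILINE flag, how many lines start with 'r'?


With MULTILINE flag, ^ matches the start of each line.
Lines: ['red', 'tin', 'tap', 'big']
Checking which lines start with 'r':
  Line 1: 'red' -> MATCH
  Line 2: 'tin' -> no
  Line 3: 'tap' -> no
  Line 4: 'big' -> no
Matching lines: ['red']
Count: 1

1


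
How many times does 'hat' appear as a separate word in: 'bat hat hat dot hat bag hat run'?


Scanning each word for exact match 'hat':
  Word 1: 'bat' -> no
  Word 2: 'hat' -> MATCH
  Word 3: 'hat' -> MATCH
  Word 4: 'dot' -> no
  Word 5: 'hat' -> MATCH
  Word 6: 'bag' -> no
  Word 7: 'hat' -> MATCH
  Word 8: 'run' -> no
Total matches: 4

4


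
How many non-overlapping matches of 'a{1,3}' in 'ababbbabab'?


Pattern 'a{1,3}' matches between 1 and 3 consecutive a's (greedy).
String: 'ababbbabab'
Finding runs of a's and applying greedy matching:
  Run at pos 0: 'a' (length 1)
  Run at pos 2: 'a' (length 1)
  Run at pos 6: 'a' (length 1)
  Run at pos 8: 'a' (length 1)
Matches: ['a', 'a', 'a', 'a']
Count: 4

4


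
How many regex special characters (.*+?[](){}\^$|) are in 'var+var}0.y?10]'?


Regex special characters are: . * + ? [ ] ( ) { } \ ^ $ |
Scanning 'var+var}0.y?10]':
  pos 3: '+' -> SPECIAL
  pos 7: '}' -> SPECIAL
  pos 9: '.' -> SPECIAL
  pos 11: '?' -> SPECIAL
  pos 14: ']' -> SPECIAL
Special chars found: ['+', '}', '.', '?', ']']
Total: 5

5


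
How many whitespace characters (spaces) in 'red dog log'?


\s matches whitespace characters (spaces, tabs, etc.).
Text: 'red dog log'
This text has 3 words separated by spaces.
Number of spaces = number of words - 1 = 3 - 1 = 2

2


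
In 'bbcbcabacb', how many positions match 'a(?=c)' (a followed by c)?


Lookahead 'a(?=c)' matches 'a' only when followed by 'c'.
String: 'bbcbcabacb'
Checking each position where char is 'a':
  pos 5: 'a' -> no (next='b')
  pos 7: 'a' -> MATCH (next='c')
Matching positions: [7]
Count: 1

1


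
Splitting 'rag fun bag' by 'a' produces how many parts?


Splitting by 'a' breaks the string at each occurrence of the separator.
Text: 'rag fun bag'
Parts after split:
  Part 1: 'r'
  Part 2: 'g fun b'
  Part 3: 'g'
Total parts: 3

3


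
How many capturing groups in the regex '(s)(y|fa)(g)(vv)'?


To count capturing groups, count each '(' that starts a group.
Pattern: '(s)(y|fa)(g)(vv)'
Walking through the pattern:
  Position 0: '(' -> group #1
  Position 3: '(' -> group #2
  Position 9: '(' -> group #3
  Position 12: '(' -> group #4
Total capturing groups: 4

4


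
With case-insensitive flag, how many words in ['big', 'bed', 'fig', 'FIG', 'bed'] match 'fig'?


Case-insensitive matching: compare each word's lowercase form to 'fig'.
  'big' -> lower='big' -> no
  'bed' -> lower='bed' -> no
  'fig' -> lower='fig' -> MATCH
  'FIG' -> lower='fig' -> MATCH
  'bed' -> lower='bed' -> no
Matches: ['fig', 'FIG']
Count: 2

2


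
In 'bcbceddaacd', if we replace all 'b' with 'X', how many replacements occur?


re.sub('b', 'X', text) replaces every occurrence of 'b' with 'X'.
Text: 'bcbceddaacd'
Scanning for 'b':
  pos 0: 'b' -> replacement #1
  pos 2: 'b' -> replacement #2
Total replacements: 2

2


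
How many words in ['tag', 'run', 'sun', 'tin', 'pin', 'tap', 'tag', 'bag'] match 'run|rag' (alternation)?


Alternation 'run|rag' matches either 'run' or 'rag'.
Checking each word:
  'tag' -> no
  'run' -> MATCH
  'sun' -> no
  'tin' -> no
  'pin' -> no
  'tap' -> no
  'tag' -> no
  'bag' -> no
Matches: ['run']
Count: 1

1


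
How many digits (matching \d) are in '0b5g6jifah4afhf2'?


\d matches any digit 0-9.
Scanning '0b5g6jifah4afhf2':
  pos 0: '0' -> DIGIT
  pos 2: '5' -> DIGIT
  pos 4: '6' -> DIGIT
  pos 10: '4' -> DIGIT
  pos 15: '2' -> DIGIT
Digits found: ['0', '5', '6', '4', '2']
Total: 5

5


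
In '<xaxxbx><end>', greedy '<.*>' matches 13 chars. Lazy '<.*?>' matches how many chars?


Greedy '<.*>' tries to match as MUCH as possible.
Lazy '<.*?>' tries to match as LITTLE as possible.

String: '<xaxxbx><end>'
Greedy '<.*>' starts at first '<' and extends to the LAST '>': '<xaxxbx><end>' (13 chars)
Lazy '<.*?>' starts at first '<' and stops at the FIRST '>': '<xaxxbx>' (8 chars)

8


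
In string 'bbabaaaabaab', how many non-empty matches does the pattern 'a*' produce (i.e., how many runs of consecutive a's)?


Pattern 'a*' matches zero or more a's. We want non-empty runs of consecutive a's.
String: 'bbabaaaabaab'
Walking through the string to find runs of a's:
  Run 1: positions 2-2 -> 'a'
  Run 2: positions 4-7 -> 'aaaa'
  Run 3: positions 9-10 -> 'aa'
Non-empty runs found: ['a', 'aaaa', 'aa']
Count: 3

3


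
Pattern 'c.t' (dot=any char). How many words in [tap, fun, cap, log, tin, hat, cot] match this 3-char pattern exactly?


Pattern 'c.t' means: starts with 'c', any single char, ends with 't'.
Checking each word (must be exactly 3 chars):
  'tap' (len=3): no
  'fun' (len=3): no
  'cap' (len=3): no
  'log' (len=3): no
  'tin' (len=3): no
  'hat' (len=3): no
  'cot' (len=3): MATCH
Matching words: ['cot']
Total: 1

1


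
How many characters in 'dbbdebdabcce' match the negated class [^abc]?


Negated class [^abc] matches any char NOT in {a, b, c}
Scanning 'dbbdebdabcce':
  pos 0: 'd' -> MATCH
  pos 1: 'b' -> no (excluded)
  pos 2: 'b' -> no (excluded)
  pos 3: 'd' -> MATCH
  pos 4: 'e' -> MATCH
  pos 5: 'b' -> no (excluded)
  pos 6: 'd' -> MATCH
  pos 7: 'a' -> no (excluded)
  pos 8: 'b' -> no (excluded)
  pos 9: 'c' -> no (excluded)
  pos 10: 'c' -> no (excluded)
  pos 11: 'e' -> MATCH
Total matches: 5

5


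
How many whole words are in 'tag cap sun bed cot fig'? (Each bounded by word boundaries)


Word boundaries (\b) mark the start/end of each word.
Text: 'tag cap sun bed cot fig'
Splitting by whitespace:
  Word 1: 'tag'
  Word 2: 'cap'
  Word 3: 'sun'
  Word 4: 'bed'
  Word 5: 'cot'
  Word 6: 'fig'
Total whole words: 6

6


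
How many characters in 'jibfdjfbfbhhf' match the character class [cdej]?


Character class [cdej] matches any of: {c, d, e, j}
Scanning string 'jibfdjfbfbhhf' character by character:
  pos 0: 'j' -> MATCH
  pos 1: 'i' -> no
  pos 2: 'b' -> no
  pos 3: 'f' -> no
  pos 4: 'd' -> MATCH
  pos 5: 'j' -> MATCH
  pos 6: 'f' -> no
  pos 7: 'b' -> no
  pos 8: 'f' -> no
  pos 9: 'b' -> no
  pos 10: 'h' -> no
  pos 11: 'h' -> no
  pos 12: 'f' -> no
Total matches: 3

3


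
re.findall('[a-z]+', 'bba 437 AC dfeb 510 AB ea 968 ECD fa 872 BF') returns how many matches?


Pattern '[a-z]+' finds one or more lowercase letters.
Text: 'bba 437 AC dfeb 510 AB ea 968 ECD fa 872 BF'
Scanning for matches:
  Match 1: 'bba'
  Match 2: 'dfeb'
  Match 3: 'ea'
  Match 4: 'fa'
Total matches: 4

4


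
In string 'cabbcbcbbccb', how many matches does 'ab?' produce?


Pattern 'ab?' matches 'a' optionally followed by 'b'.
String: 'cabbcbcbbccb'
Scanning left to right for 'a' then checking next char:
  Match 1: 'ab' (a followed by b)
Total matches: 1

1


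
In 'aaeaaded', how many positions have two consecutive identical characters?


Looking for consecutive identical characters in 'aaeaaded':
  pos 0-1: 'a' vs 'a' -> MATCH ('aa')
  pos 1-2: 'a' vs 'e' -> different
  pos 2-3: 'e' vs 'a' -> different
  pos 3-4: 'a' vs 'a' -> MATCH ('aa')
  pos 4-5: 'a' vs 'd' -> different
  pos 5-6: 'd' vs 'e' -> different
  pos 6-7: 'e' vs 'd' -> different
Consecutive identical pairs: ['aa', 'aa']
Count: 2

2


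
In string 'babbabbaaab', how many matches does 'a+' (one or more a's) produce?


Pattern 'a+' matches one or more consecutive a's.
String: 'babbabbaaab'
Scanning for runs of a:
  Match 1: 'a' (length 1)
  Match 2: 'a' (length 1)
  Match 3: 'aaa' (length 3)
Total matches: 3

3


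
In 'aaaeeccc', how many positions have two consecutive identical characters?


Looking for consecutive identical characters in 'aaaeeccc':
  pos 0-1: 'a' vs 'a' -> MATCH ('aa')
  pos 1-2: 'a' vs 'a' -> MATCH ('aa')
  pos 2-3: 'a' vs 'e' -> different
  pos 3-4: 'e' vs 'e' -> MATCH ('ee')
  pos 4-5: 'e' vs 'c' -> different
  pos 5-6: 'c' vs 'c' -> MATCH ('cc')
  pos 6-7: 'c' vs 'c' -> MATCH ('cc')
Consecutive identical pairs: ['aa', 'aa', 'ee', 'cc', 'cc']
Count: 5

5


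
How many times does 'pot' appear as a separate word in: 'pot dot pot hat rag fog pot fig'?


Scanning each word for exact match 'pot':
  Word 1: 'pot' -> MATCH
  Word 2: 'dot' -> no
  Word 3: 'pot' -> MATCH
  Word 4: 'hat' -> no
  Word 5: 'rag' -> no
  Word 6: 'fog' -> no
  Word 7: 'pot' -> MATCH
  Word 8: 'fig' -> no
Total matches: 3

3


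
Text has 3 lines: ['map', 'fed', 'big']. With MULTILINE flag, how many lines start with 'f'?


With MULTILINE flag, ^ matches the start of each line.
Lines: ['map', 'fed', 'big']
Checking which lines start with 'f':
  Line 1: 'map' -> no
  Line 2: 'fed' -> MATCH
  Line 3: 'big' -> no
Matching lines: ['fed']
Count: 1

1


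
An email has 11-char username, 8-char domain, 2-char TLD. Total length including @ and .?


An email address has format: username@domain.tld
Username length: 11
'@' character: 1
Domain length: 8
'.' character: 1
TLD length: 2
Total = 11 + 1 + 8 + 1 + 2 = 23

23


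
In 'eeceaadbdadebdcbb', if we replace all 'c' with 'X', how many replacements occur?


re.sub('c', 'X', text) replaces every occurrence of 'c' with 'X'.
Text: 'eeceaadbdadebdcbb'
Scanning for 'c':
  pos 2: 'c' -> replacement #1
  pos 14: 'c' -> replacement #2
Total replacements: 2

2


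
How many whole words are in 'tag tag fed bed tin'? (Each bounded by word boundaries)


Word boundaries (\b) mark the start/end of each word.
Text: 'tag tag fed bed tin'
Splitting by whitespace:
  Word 1: 'tag'
  Word 2: 'tag'
  Word 3: 'fed'
  Word 4: 'bed'
  Word 5: 'tin'
Total whole words: 5

5


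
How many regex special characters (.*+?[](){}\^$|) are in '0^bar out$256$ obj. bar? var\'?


Regex special characters are: . * + ? [ ] ( ) { } \ ^ $ |
Scanning '0^bar out$256$ obj. bar? var\':
  pos 1: '^' -> SPECIAL
  pos 9: '$' -> SPECIAL
  pos 13: '$' -> SPECIAL
  pos 18: '.' -> SPECIAL
  pos 23: '?' -> SPECIAL
  pos 28: '\' -> SPECIAL
Special chars found: ['^', '$', '$', '.', '?', '\\']
Total: 6

6


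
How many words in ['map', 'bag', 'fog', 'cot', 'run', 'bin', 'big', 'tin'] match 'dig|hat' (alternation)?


Alternation 'dig|hat' matches either 'dig' or 'hat'.
Checking each word:
  'map' -> no
  'bag' -> no
  'fog' -> no
  'cot' -> no
  'run' -> no
  'bin' -> no
  'big' -> no
  'tin' -> no
Matches: []
Count: 0

0


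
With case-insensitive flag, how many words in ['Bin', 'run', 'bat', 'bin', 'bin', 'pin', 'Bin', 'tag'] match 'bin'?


Case-insensitive matching: compare each word's lowercase form to 'bin'.
  'Bin' -> lower='bin' -> MATCH
  'run' -> lower='run' -> no
  'bat' -> lower='bat' -> no
  'bin' -> lower='bin' -> MATCH
  'bin' -> lower='bin' -> MATCH
  'pin' -> lower='pin' -> no
  'Bin' -> lower='bin' -> MATCH
  'tag' -> lower='tag' -> no
Matches: ['Bin', 'bin', 'bin', 'Bin']
Count: 4

4


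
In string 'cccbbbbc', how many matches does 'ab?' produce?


Pattern 'ab?' matches 'a' optionally followed by 'b'.
String: 'cccbbbbc'
Scanning left to right for 'a' then checking next char:
Total matches: 0

0


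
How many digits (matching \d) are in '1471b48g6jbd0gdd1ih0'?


\d matches any digit 0-9.
Scanning '1471b48g6jbd0gdd1ih0':
  pos 0: '1' -> DIGIT
  pos 1: '4' -> DIGIT
  pos 2: '7' -> DIGIT
  pos 3: '1' -> DIGIT
  pos 5: '4' -> DIGIT
  pos 6: '8' -> DIGIT
  pos 8: '6' -> DIGIT
  pos 12: '0' -> DIGIT
  pos 16: '1' -> DIGIT
  pos 19: '0' -> DIGIT
Digits found: ['1', '4', '7', '1', '4', '8', '6', '0', '1', '0']
Total: 10

10


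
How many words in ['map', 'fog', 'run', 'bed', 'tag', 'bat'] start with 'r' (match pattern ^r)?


Pattern ^r anchors to start of word. Check which words begin with 'r':
  'map' -> no
  'fog' -> no
  'run' -> MATCH (starts with 'r')
  'bed' -> no
  'tag' -> no
  'bat' -> no
Matching words: ['run']
Count: 1

1


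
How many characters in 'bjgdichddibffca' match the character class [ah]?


Character class [ah] matches any of: {a, h}
Scanning string 'bjgdichddibffca' character by character:
  pos 0: 'b' -> no
  pos 1: 'j' -> no
  pos 2: 'g' -> no
  pos 3: 'd' -> no
  pos 4: 'i' -> no
  pos 5: 'c' -> no
  pos 6: 'h' -> MATCH
  pos 7: 'd' -> no
  pos 8: 'd' -> no
  pos 9: 'i' -> no
  pos 10: 'b' -> no
  pos 11: 'f' -> no
  pos 12: 'f' -> no
  pos 13: 'c' -> no
  pos 14: 'a' -> MATCH
Total matches: 2

2


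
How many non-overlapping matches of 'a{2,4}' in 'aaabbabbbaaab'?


Pattern 'a{2,4}' matches between 2 and 4 consecutive a's (greedy).
String: 'aaabbabbbaaab'
Finding runs of a's and applying greedy matching:
  Run at pos 0: 'aaa' (length 3)
  Run at pos 5: 'a' (length 1)
  Run at pos 9: 'aaa' (length 3)
Matches: ['aaa', 'aaa']
Count: 2

2


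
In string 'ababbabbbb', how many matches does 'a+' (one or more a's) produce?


Pattern 'a+' matches one or more consecutive a's.
String: 'ababbabbbb'
Scanning for runs of a:
  Match 1: 'a' (length 1)
  Match 2: 'a' (length 1)
  Match 3: 'a' (length 1)
Total matches: 3

3


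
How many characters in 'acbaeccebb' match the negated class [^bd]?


Negated class [^bd] matches any char NOT in {b, d}
Scanning 'acbaeccebb':
  pos 0: 'a' -> MATCH
  pos 1: 'c' -> MATCH
  pos 2: 'b' -> no (excluded)
  pos 3: 'a' -> MATCH
  pos 4: 'e' -> MATCH
  pos 5: 'c' -> MATCH
  pos 6: 'c' -> MATCH
  pos 7: 'e' -> MATCH
  pos 8: 'b' -> no (excluded)
  pos 9: 'b' -> no (excluded)
Total matches: 7

7


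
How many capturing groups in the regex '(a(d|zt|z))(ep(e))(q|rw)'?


To count capturing groups, count each '(' that starts a group.
Pattern: '(a(d|zt|z))(ep(e))(q|rw)'
Walking through the pattern:
  Position 0: '(' -> group #1
  Position 2: '(' -> group #2
  Position 11: '(' -> group #3
  Position 14: '(' -> group #4
  Position 18: '(' -> group #5
Total capturing groups: 5

5


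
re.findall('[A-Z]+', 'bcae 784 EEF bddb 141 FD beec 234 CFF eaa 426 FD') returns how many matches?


Pattern '[A-Z]+' finds one or more uppercase letters.
Text: 'bcae 784 EEF bddb 141 FD beec 234 CFF eaa 426 FD'
Scanning for matches:
  Match 1: 'EEF'
  Match 2: 'FD'
  Match 3: 'CFF'
  Match 4: 'FD'
Total matches: 4

4


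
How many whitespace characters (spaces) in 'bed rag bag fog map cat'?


\s matches whitespace characters (spaces, tabs, etc.).
Text: 'bed rag bag fog map cat'
This text has 6 words separated by spaces.
Number of spaces = number of words - 1 = 6 - 1 = 5

5


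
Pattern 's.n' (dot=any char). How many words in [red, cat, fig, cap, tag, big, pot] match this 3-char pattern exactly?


Pattern 's.n' means: starts with 's', any single char, ends with 'n'.
Checking each word (must be exactly 3 chars):
  'red' (len=3): no
  'cat' (len=3): no
  'fig' (len=3): no
  'cap' (len=3): no
  'tag' (len=3): no
  'big' (len=3): no
  'pot' (len=3): no
Matching words: []
Total: 0

0


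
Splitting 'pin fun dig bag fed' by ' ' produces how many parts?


Splitting by ' ' breaks the string at each occurrence of the separator.
Text: 'pin fun dig bag fed'
Parts after split:
  Part 1: 'pin'
  Part 2: 'fun'
  Part 3: 'dig'
  Part 4: 'bag'
  Part 5: 'fed'
Total parts: 5

5


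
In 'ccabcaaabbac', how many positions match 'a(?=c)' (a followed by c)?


Lookahead 'a(?=c)' matches 'a' only when followed by 'c'.
String: 'ccabcaaabbac'
Checking each position where char is 'a':
  pos 2: 'a' -> no (next='b')
  pos 5: 'a' -> no (next='a')
  pos 6: 'a' -> no (next='a')
  pos 7: 'a' -> no (next='b')
  pos 10: 'a' -> MATCH (next='c')
Matching positions: [10]
Count: 1

1


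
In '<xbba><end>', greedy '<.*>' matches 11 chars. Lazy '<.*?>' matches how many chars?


Greedy '<.*>' tries to match as MUCH as possible.
Lazy '<.*?>' tries to match as LITTLE as possible.

String: '<xbba><end>'
Greedy '<.*>' starts at first '<' and extends to the LAST '>': '<xbba><end>' (11 chars)
Lazy '<.*?>' starts at first '<' and stops at the FIRST '>': '<xbba>' (6 chars)

6


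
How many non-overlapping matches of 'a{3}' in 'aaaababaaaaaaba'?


Pattern 'a{3}' matches exactly 3 consecutive a's (greedy, non-overlapping).
String: 'aaaababaaaaaaba'
Scanning for runs of a's:
  Run at pos 0: 'aaaa' (length 4) -> 1 match(es)
  Run at pos 5: 'a' (length 1) -> 0 match(es)
  Run at pos 7: 'aaaaaa' (length 6) -> 2 match(es)
  Run at pos 14: 'a' (length 1) -> 0 match(es)
Matches found: ['aaa', 'aaa', 'aaa']
Total: 3

3


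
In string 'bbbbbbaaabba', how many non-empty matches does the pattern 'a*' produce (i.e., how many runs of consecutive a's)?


Pattern 'a*' matches zero or more a's. We want non-empty runs of consecutive a's.
String: 'bbbbbbaaabba'
Walking through the string to find runs of a's:
  Run 1: positions 6-8 -> 'aaa'
  Run 2: positions 11-11 -> 'a'
Non-empty runs found: ['aaa', 'a']
Count: 2

2


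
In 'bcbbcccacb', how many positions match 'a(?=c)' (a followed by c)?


Lookahead 'a(?=c)' matches 'a' only when followed by 'c'.
String: 'bcbbcccacb'
Checking each position where char is 'a':
  pos 7: 'a' -> MATCH (next='c')
Matching positions: [7]
Count: 1

1


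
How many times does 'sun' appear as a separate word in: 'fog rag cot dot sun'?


Scanning each word for exact match 'sun':
  Word 1: 'fog' -> no
  Word 2: 'rag' -> no
  Word 3: 'cot' -> no
  Word 4: 'dot' -> no
  Word 5: 'sun' -> MATCH
Total matches: 1

1


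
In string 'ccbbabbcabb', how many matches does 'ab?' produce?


Pattern 'ab?' matches 'a' optionally followed by 'b'.
String: 'ccbbabbcabb'
Scanning left to right for 'a' then checking next char:
  Match 1: 'ab' (a followed by b)
  Match 2: 'ab' (a followed by b)
Total matches: 2

2


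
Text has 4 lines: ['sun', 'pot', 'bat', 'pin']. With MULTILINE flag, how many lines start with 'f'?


With MULTILINE flag, ^ matches the start of each line.
Lines: ['sun', 'pot', 'bat', 'pin']
Checking which lines start with 'f':
  Line 1: 'sun' -> no
  Line 2: 'pot' -> no
  Line 3: 'bat' -> no
  Line 4: 'pin' -> no
Matching lines: []
Count: 0

0


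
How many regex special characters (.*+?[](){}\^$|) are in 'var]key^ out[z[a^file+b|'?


Regex special characters are: . * + ? [ ] ( ) { } \ ^ $ |
Scanning 'var]key^ out[z[a^file+b|':
  pos 3: ']' -> SPECIAL
  pos 7: '^' -> SPECIAL
  pos 12: '[' -> SPECIAL
  pos 14: '[' -> SPECIAL
  pos 16: '^' -> SPECIAL
  pos 21: '+' -> SPECIAL
  pos 23: '|' -> SPECIAL
Special chars found: [']', '^', '[', '[', '^', '+', '|']
Total: 7

7


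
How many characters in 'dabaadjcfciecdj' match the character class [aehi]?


Character class [aehi] matches any of: {a, e, h, i}
Scanning string 'dabaadjcfciecdj' character by character:
  pos 0: 'd' -> no
  pos 1: 'a' -> MATCH
  pos 2: 'b' -> no
  pos 3: 'a' -> MATCH
  pos 4: 'a' -> MATCH
  pos 5: 'd' -> no
  pos 6: 'j' -> no
  pos 7: 'c' -> no
  pos 8: 'f' -> no
  pos 9: 'c' -> no
  pos 10: 'i' -> MATCH
  pos 11: 'e' -> MATCH
  pos 12: 'c' -> no
  pos 13: 'd' -> no
  pos 14: 'j' -> no
Total matches: 5

5


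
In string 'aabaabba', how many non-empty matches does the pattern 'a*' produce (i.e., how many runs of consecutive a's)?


Pattern 'a*' matches zero or more a's. We want non-empty runs of consecutive a's.
String: 'aabaabba'
Walking through the string to find runs of a's:
  Run 1: positions 0-1 -> 'aa'
  Run 2: positions 3-4 -> 'aa'
  Run 3: positions 7-7 -> 'a'
Non-empty runs found: ['aa', 'aa', 'a']
Count: 3

3


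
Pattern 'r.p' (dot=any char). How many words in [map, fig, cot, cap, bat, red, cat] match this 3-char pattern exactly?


Pattern 'r.p' means: starts with 'r', any single char, ends with 'p'.
Checking each word (must be exactly 3 chars):
  'map' (len=3): no
  'fig' (len=3): no
  'cot' (len=3): no
  'cap' (len=3): no
  'bat' (len=3): no
  'red' (len=3): no
  'cat' (len=3): no
Matching words: []
Total: 0

0


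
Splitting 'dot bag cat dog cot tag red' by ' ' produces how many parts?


Splitting by ' ' breaks the string at each occurrence of the separator.
Text: 'dot bag cat dog cot tag red'
Parts after split:
  Part 1: 'dot'
  Part 2: 'bag'
  Part 3: 'cat'
  Part 4: 'dog'
  Part 5: 'cot'
  Part 6: 'tag'
  Part 7: 'red'
Total parts: 7

7


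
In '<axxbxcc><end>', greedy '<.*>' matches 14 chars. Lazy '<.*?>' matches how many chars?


Greedy '<.*>' tries to match as MUCH as possible.
Lazy '<.*?>' tries to match as LITTLE as possible.

String: '<axxbxcc><end>'
Greedy '<.*>' starts at first '<' and extends to the LAST '>': '<axxbxcc><end>' (14 chars)
Lazy '<.*?>' starts at first '<' and stops at the FIRST '>': '<axxbxcc>' (9 chars)

9


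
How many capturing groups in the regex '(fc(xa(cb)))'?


To count capturing groups, count each '(' that starts a group.
Pattern: '(fc(xa(cb)))'
Walking through the pattern:
  Position 0: '(' -> group #1
  Position 3: '(' -> group #2
  Position 6: '(' -> group #3
Total capturing groups: 3

3


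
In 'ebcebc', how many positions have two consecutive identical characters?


Looking for consecutive identical characters in 'ebcebc':
  pos 0-1: 'e' vs 'b' -> different
  pos 1-2: 'b' vs 'c' -> different
  pos 2-3: 'c' vs 'e' -> different
  pos 3-4: 'e' vs 'b' -> different
  pos 4-5: 'b' vs 'c' -> different
Consecutive identical pairs: []
Count: 0

0


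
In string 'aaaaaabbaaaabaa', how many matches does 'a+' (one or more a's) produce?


Pattern 'a+' matches one or more consecutive a's.
String: 'aaaaaabbaaaabaa'
Scanning for runs of a:
  Match 1: 'aaaaaa' (length 6)
  Match 2: 'aaaa' (length 4)
  Match 3: 'aa' (length 2)
Total matches: 3

3


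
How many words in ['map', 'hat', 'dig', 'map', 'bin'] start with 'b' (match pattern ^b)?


Pattern ^b anchors to start of word. Check which words begin with 'b':
  'map' -> no
  'hat' -> no
  'dig' -> no
  'map' -> no
  'bin' -> MATCH (starts with 'b')
Matching words: ['bin']
Count: 1

1


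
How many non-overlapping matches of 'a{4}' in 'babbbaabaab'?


Pattern 'a{4}' matches exactly 4 consecutive a's (greedy, non-overlapping).
String: 'babbbaabaab'
Scanning for runs of a's:
  Run at pos 1: 'a' (length 1) -> 0 match(es)
  Run at pos 5: 'aa' (length 2) -> 0 match(es)
  Run at pos 8: 'aa' (length 2) -> 0 match(es)
Matches found: []
Total: 0

0


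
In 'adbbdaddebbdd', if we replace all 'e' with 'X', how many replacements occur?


re.sub('e', 'X', text) replaces every occurrence of 'e' with 'X'.
Text: 'adbbdaddebbdd'
Scanning for 'e':
  pos 8: 'e' -> replacement #1
Total replacements: 1

1


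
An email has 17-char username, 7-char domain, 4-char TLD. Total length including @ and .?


An email address has format: username@domain.tld
Username length: 17
'@' character: 1
Domain length: 7
'.' character: 1
TLD length: 4
Total = 17 + 1 + 7 + 1 + 4 = 30

30


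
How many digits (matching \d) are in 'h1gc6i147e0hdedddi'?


\d matches any digit 0-9.
Scanning 'h1gc6i147e0hdedddi':
  pos 1: '1' -> DIGIT
  pos 4: '6' -> DIGIT
  pos 6: '1' -> DIGIT
  pos 7: '4' -> DIGIT
  pos 8: '7' -> DIGIT
  pos 10: '0' -> DIGIT
Digits found: ['1', '6', '1', '4', '7', '0']
Total: 6

6


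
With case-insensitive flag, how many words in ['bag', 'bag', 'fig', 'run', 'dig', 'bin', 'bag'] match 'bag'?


Case-insensitive matching: compare each word's lowercase form to 'bag'.
  'bag' -> lower='bag' -> MATCH
  'bag' -> lower='bag' -> MATCH
  'fig' -> lower='fig' -> no
  'run' -> lower='run' -> no
  'dig' -> lower='dig' -> no
  'bin' -> lower='bin' -> no
  'bag' -> lower='bag' -> MATCH
Matches: ['bag', 'bag', 'bag']
Count: 3

3


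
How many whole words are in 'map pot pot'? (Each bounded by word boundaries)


Word boundaries (\b) mark the start/end of each word.
Text: 'map pot pot'
Splitting by whitespace:
  Word 1: 'map'
  Word 2: 'pot'
  Word 3: 'pot'
Total whole words: 3

3


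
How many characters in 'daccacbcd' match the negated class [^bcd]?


Negated class [^bcd] matches any char NOT in {b, c, d}
Scanning 'daccacbcd':
  pos 0: 'd' -> no (excluded)
  pos 1: 'a' -> MATCH
  pos 2: 'c' -> no (excluded)
  pos 3: 'c' -> no (excluded)
  pos 4: 'a' -> MATCH
  pos 5: 'c' -> no (excluded)
  pos 6: 'b' -> no (excluded)
  pos 7: 'c' -> no (excluded)
  pos 8: 'd' -> no (excluded)
Total matches: 2

2


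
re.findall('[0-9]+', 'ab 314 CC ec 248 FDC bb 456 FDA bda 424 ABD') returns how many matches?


Pattern '[0-9]+' finds one or more digits.
Text: 'ab 314 CC ec 248 FDC bb 456 FDA bda 424 ABD'
Scanning for matches:
  Match 1: '314'
  Match 2: '248'
  Match 3: '456'
  Match 4: '424'
Total matches: 4

4


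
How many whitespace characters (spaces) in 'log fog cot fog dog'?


\s matches whitespace characters (spaces, tabs, etc.).
Text: 'log fog cot fog dog'
This text has 5 words separated by spaces.
Number of spaces = number of words - 1 = 5 - 1 = 4

4


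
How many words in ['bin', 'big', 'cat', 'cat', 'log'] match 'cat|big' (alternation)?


Alternation 'cat|big' matches either 'cat' or 'big'.
Checking each word:
  'bin' -> no
  'big' -> MATCH
  'cat' -> MATCH
  'cat' -> MATCH
  'log' -> no
Matches: ['big', 'cat', 'cat']
Count: 3

3


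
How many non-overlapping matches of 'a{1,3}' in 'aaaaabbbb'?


Pattern 'a{1,3}' matches between 1 and 3 consecutive a's (greedy).
String: 'aaaaabbbb'
Finding runs of a's and applying greedy matching:
  Run at pos 0: 'aaaaa' (length 5)
Matches: ['aaa', 'aa']
Count: 2

2


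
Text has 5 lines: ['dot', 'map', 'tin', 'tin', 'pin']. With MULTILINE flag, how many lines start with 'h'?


With MULTILINE flag, ^ matches the start of each line.
Lines: ['dot', 'map', 'tin', 'tin', 'pin']
Checking which lines start with 'h':
  Line 1: 'dot' -> no
  Line 2: 'map' -> no
  Line 3: 'tin' -> no
  Line 4: 'tin' -> no
  Line 5: 'pin' -> no
Matching lines: []
Count: 0

0


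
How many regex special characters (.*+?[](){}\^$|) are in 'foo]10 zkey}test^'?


Regex special characters are: . * + ? [ ] ( ) { } \ ^ $ |
Scanning 'foo]10 zkey}test^':
  pos 3: ']' -> SPECIAL
  pos 11: '}' -> SPECIAL
  pos 16: '^' -> SPECIAL
Special chars found: [']', '}', '^']
Total: 3

3
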